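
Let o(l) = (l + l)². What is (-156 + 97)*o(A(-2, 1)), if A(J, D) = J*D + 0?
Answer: -944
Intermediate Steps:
A(J, D) = D*J (A(J, D) = D*J + 0 = D*J)
o(l) = 4*l² (o(l) = (2*l)² = 4*l²)
(-156 + 97)*o(A(-2, 1)) = (-156 + 97)*(4*(1*(-2))²) = -236*(-2)² = -236*4 = -59*16 = -944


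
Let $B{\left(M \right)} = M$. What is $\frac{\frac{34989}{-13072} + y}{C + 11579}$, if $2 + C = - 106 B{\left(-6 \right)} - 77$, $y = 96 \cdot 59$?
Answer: $\frac{74004819}{158641792} \approx 0.46649$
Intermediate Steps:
$y = 5664$
$C = 557$ ($C = -2 - -559 = -2 + \left(636 - 77\right) = -2 + 559 = 557$)
$\frac{\frac{34989}{-13072} + y}{C + 11579} = \frac{\frac{34989}{-13072} + 5664}{557 + 11579} = \frac{34989 \left(- \frac{1}{13072}\right) + 5664}{12136} = \left(- \frac{34989}{13072} + 5664\right) \frac{1}{12136} = \frac{74004819}{13072} \cdot \frac{1}{12136} = \frac{74004819}{158641792}$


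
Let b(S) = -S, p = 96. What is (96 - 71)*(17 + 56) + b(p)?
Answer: 1729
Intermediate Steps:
(96 - 71)*(17 + 56) + b(p) = (96 - 71)*(17 + 56) - 1*96 = 25*73 - 96 = 1825 - 96 = 1729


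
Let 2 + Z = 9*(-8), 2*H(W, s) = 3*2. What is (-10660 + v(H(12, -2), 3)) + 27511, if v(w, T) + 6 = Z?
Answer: 16771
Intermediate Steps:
H(W, s) = 3 (H(W, s) = (3*2)/2 = (1/2)*6 = 3)
Z = -74 (Z = -2 + 9*(-8) = -2 - 72 = -74)
v(w, T) = -80 (v(w, T) = -6 - 74 = -80)
(-10660 + v(H(12, -2), 3)) + 27511 = (-10660 - 80) + 27511 = -10740 + 27511 = 16771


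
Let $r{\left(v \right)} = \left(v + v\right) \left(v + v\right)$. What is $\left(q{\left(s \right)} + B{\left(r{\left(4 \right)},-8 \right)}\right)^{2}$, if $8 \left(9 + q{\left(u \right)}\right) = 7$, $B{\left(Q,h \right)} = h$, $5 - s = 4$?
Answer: $\frac{16641}{64} \approx 260.02$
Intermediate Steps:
$s = 1$ ($s = 5 - 4 = 1$)
$r{\left(v \right)} = 4 v^{2}$ ($r{\left(v \right)} = 2 v 2 v = 4 v^{2}$)
$q{\left(u \right)} = - \frac{65}{8}$ ($q{\left(u \right)} = -9 + \frac{1}{8} \cdot 7 = -9 + \frac{7}{8} = - \frac{65}{8}$)
$\left(q{\left(s \right)} + B{\left(r{\left(4 \right)},-8 \right)}\right)^{2} = \left(- \frac{65}{8} - 8\right)^{2} = \left(- \frac{129}{8}\right)^{2} = \frac{16641}{64}$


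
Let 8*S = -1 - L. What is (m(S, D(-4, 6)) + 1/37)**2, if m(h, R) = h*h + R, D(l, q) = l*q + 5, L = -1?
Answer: 492804/1369 ≈ 359.97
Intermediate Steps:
D(l, q) = 5 + l*q
S = 0 (S = (-1 - 1*(-1))/8 = (-1 + 1)/8 = (1/8)*0 = 0)
m(h, R) = R + h**2 (m(h, R) = h**2 + R = R + h**2)
(m(S, D(-4, 6)) + 1/37)**2 = (((5 - 4*6) + 0**2) + 1/37)**2 = (((5 - 24) + 0) + 1/37)**2 = ((-19 + 0) + 1/37)**2 = (-19 + 1/37)**2 = (-702/37)**2 = 492804/1369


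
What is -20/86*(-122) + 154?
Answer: 7842/43 ≈ 182.37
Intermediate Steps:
-20/86*(-122) + 154 = -20*1/86*(-122) + 154 = -10/43*(-122) + 154 = 1220/43 + 154 = 7842/43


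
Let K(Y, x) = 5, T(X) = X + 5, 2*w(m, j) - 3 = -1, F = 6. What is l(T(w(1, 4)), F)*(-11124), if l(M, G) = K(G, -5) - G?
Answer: 11124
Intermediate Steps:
w(m, j) = 1 (w(m, j) = 3/2 + (1/2)*(-1) = 3/2 - 1/2 = 1)
T(X) = 5 + X
l(M, G) = 5 - G
l(T(w(1, 4)), F)*(-11124) = (5 - 1*6)*(-11124) = (5 - 6)*(-11124) = -1*(-11124) = 11124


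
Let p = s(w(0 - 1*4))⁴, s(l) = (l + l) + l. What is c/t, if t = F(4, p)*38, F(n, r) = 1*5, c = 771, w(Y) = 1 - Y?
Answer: 771/190 ≈ 4.0579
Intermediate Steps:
s(l) = 3*l (s(l) = 2*l + l = 3*l)
p = 50625 (p = (3*(1 - (0 - 1*4)))⁴ = (3*(1 - (0 - 4)))⁴ = (3*(1 - 1*(-4)))⁴ = (3*(1 + 4))⁴ = (3*5)⁴ = 15⁴ = 50625)
F(n, r) = 5
t = 190 (t = 5*38 = 190)
c/t = 771/190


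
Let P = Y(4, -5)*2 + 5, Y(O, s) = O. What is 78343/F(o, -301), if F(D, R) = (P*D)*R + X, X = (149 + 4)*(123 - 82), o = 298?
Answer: -78343/1159801 ≈ -0.067549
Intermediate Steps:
X = 6273 (X = 153*41 = 6273)
P = 13 (P = 4*2 + 5 = 8 + 5 = 13)
F(D, R) = 6273 + 13*D*R (F(D, R) = (13*D)*R + 6273 = 13*D*R + 6273 = 6273 + 13*D*R)
78343/F(o, -301) = 78343/(6273 + 13*298*(-301)) = 78343/(6273 - 1166074) = 78343/(-1159801) = 78343*(-1/1159801) = -78343/1159801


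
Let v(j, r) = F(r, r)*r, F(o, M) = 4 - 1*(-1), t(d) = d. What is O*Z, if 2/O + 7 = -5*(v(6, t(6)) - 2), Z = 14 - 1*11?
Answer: -2/49 ≈ -0.040816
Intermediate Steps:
F(o, M) = 5 (F(o, M) = 4 + 1 = 5)
Z = 3 (Z = 14 - 11 = 3)
v(j, r) = 5*r
O = -2/147 (O = 2/(-7 - 5*(5*6 - 2)) = 2/(-7 - 5*(30 - 2)) = 2/(-7 - 5*28) = 2/(-7 - 140) = 2/(-147) = 2*(-1/147) = -2/147 ≈ -0.013605)
O*Z = -2/147*3 = -2/49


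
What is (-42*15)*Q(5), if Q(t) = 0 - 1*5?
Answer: 3150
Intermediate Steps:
Q(t) = -5 (Q(t) = 0 - 5 = -5)
(-42*15)*Q(5) = -42*15*(-5) = -630*(-5) = 3150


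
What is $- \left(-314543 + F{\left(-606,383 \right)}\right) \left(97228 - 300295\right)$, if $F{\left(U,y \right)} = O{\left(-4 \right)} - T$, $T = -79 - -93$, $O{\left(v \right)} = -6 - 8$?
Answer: $-63878989257$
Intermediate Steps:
$O{\left(v \right)} = -14$ ($O{\left(v \right)} = -6 - 8 = -14$)
$T = 14$ ($T = -79 + 93 = 14$)
$F{\left(U,y \right)} = -28$ ($F{\left(U,y \right)} = -14 - 14 = -28$)
$- \left(-314543 + F{\left(-606,383 \right)}\right) \left(97228 - 300295\right) = - \left(-314543 - 28\right) \left(97228 - 300295\right) = - \left(-314571\right) \left(-203067\right) = \left(-1\right) 63878989257 = -63878989257$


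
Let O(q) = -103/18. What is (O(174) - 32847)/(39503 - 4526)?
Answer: -591349/629586 ≈ -0.93927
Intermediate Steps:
O(q) = -103/18 (O(q) = -103*1/18 = -103/18)
(O(174) - 32847)/(39503 - 4526) = (-103/18 - 32847)/(39503 - 4526) = -591349/18/34977 = -591349/18*1/34977 = -591349/629586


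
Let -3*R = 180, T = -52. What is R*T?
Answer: 3120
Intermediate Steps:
R = -60 (R = -1/3*180 = -60)
R*T = -60*(-52) = 3120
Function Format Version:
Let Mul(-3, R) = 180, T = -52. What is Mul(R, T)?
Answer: 3120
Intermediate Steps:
R = -60 (R = Mul(Rational(-1, 3), 180) = -60)
Mul(R, T) = Mul(-60, -52) = 3120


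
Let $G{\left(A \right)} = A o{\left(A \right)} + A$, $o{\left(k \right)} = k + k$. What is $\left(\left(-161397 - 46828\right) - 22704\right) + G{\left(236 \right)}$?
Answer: $-119301$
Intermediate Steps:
$o{\left(k \right)} = 2 k$
$G{\left(A \right)} = A + 2 A^{2}$ ($G{\left(A \right)} = A 2 A + A = 2 A^{2} + A = A + 2 A^{2}$)
$\left(\left(-161397 - 46828\right) - 22704\right) + G{\left(236 \right)} = \left(\left(-161397 - 46828\right) - 22704\right) + 236 \left(1 + 2 \cdot 236\right) = \left(-208225 - 22704\right) + 236 \left(1 + 472\right) = -230929 + 236 \cdot 473 = -230929 + 111628 = -119301$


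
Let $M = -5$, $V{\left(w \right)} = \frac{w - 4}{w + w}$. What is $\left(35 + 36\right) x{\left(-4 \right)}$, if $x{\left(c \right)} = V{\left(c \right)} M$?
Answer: $-355$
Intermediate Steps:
$V{\left(w \right)} = \frac{-4 + w}{2 w}$
$x{\left(c \right)} = - \frac{5 \left(-4 + c\right)}{2 c}$ ($x{\left(c \right)} = \frac{-4 + c}{2 c} \left(-5\right) = - \frac{5 \left(-4 + c\right)}{2 c}$)
$\left(35 + 36\right) x{\left(-4 \right)} = \left(35 + 36\right) \left(- \frac{5}{2} + \frac{10}{-4}\right) = 71 \left(- \frac{5}{2} + 10 \left(- \frac{1}{4}\right)\right) = 71 \left(- \frac{5}{2} - \frac{5}{2}\right) = 71 \left(-5\right) = -355$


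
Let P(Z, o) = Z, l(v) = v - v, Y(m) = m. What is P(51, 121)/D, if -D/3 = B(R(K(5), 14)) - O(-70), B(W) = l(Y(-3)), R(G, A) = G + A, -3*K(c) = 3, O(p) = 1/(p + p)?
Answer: -2380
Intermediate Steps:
O(p) = 1/(2*p)
l(v) = 0
K(c) = -1 (K(c) = -⅓*3 = -1)
R(G, A) = A + G
B(W) = 0
D = -3/140 (D = -3*(0 - 1/(2*(-70))) = -3*(0 - (-1)/(2*70)) = -3*(0 - 1*(-1/140)) = -3*(0 + 1/140) = -3*1/140 = -3/140 ≈ -0.021429)
P(51, 121)/D = 51/(-3/140) = 51*(-140/3) = -2380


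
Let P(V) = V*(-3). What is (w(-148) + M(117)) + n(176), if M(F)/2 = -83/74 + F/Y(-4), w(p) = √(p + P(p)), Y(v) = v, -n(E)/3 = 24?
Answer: -9823/74 + 2*√74 ≈ -115.54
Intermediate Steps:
n(E) = -72 (n(E) = -3*24 = -72)
P(V) = -3*V
w(p) = √2*√(-p) (w(p) = √(p - 3*p) = √(-2*p) = √2*√(-p))
M(F) = -83/37 - F/2 (M(F) = 2*(-83/74 + F/(-4)) = 2*(-83*1/74 + F*(-¼)) = 2*(-83/74 - F/4) = -83/37 - F/2)
(w(-148) + M(117)) + n(176) = (√2*√(-1*(-148)) + (-83/37 - ½*117)) - 72 = (√2*√148 + (-83/37 - 117/2)) - 72 = (√2*(2*√37) - 4495/74) - 72 = (2*√74 - 4495/74) - 72 = (-4495/74 + 2*√74) - 72 = -9823/74 + 2*√74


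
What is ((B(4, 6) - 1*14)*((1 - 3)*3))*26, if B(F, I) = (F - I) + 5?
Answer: 1716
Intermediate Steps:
B(F, I) = 5 + F - I
((B(4, 6) - 1*14)*((1 - 3)*3))*26 = (((5 + 4 - 1*6) - 1*14)*((1 - 3)*3))*26 = (((5 + 4 - 6) - 14)*(-2*3))*26 = ((3 - 14)*(-6))*26 = -11*(-6)*26 = 66*26 = 1716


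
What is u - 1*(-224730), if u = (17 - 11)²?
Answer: 224766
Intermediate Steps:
u = 36 (u = 6² = 36)
u - 1*(-224730) = 36 - 1*(-224730) = 36 + 224730 = 224766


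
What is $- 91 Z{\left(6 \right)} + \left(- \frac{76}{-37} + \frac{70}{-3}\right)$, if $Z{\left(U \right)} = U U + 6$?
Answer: $- \frac{426604}{111} \approx -3843.3$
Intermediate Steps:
$Z{\left(U \right)} = 6 + U^{2}$ ($Z{\left(U \right)} = U^{2} + 6 = 6 + U^{2}$)
$- 91 Z{\left(6 \right)} + \left(- \frac{76}{-37} + \frac{70}{-3}\right) = - 91 \left(6 + 6^{2}\right) + \left(- \frac{76}{-37} + \frac{70}{-3}\right) = - 91 \left(6 + 36\right) + \left(\left(-76\right) \left(- \frac{1}{37}\right) + 70 \left(- \frac{1}{3}\right)\right) = \left(-91\right) 42 + \left(\frac{76}{37} - \frac{70}{3}\right) = -3822 - \frac{2362}{111} = - \frac{426604}{111}$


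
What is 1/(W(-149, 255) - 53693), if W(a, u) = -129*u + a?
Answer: -1/86737 ≈ -1.1529e-5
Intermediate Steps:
W(a, u) = a - 129*u
1/(W(-149, 255) - 53693) = 1/((-149 - 129*255) - 53693) = 1/((-149 - 32895) - 53693) = 1/(-33044 - 53693) = 1/(-86737) = -1/86737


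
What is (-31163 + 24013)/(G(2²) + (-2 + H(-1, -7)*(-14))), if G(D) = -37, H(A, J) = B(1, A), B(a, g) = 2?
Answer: 7150/67 ≈ 106.72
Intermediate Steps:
H(A, J) = 2
(-31163 + 24013)/(G(2²) + (-2 + H(-1, -7)*(-14))) = (-31163 + 24013)/(-37 + (-2 + 2*(-14))) = -7150/(-37 + (-2 - 28)) = -7150/(-37 - 30) = -7150/(-67) = -7150*(-1/67) = 7150/67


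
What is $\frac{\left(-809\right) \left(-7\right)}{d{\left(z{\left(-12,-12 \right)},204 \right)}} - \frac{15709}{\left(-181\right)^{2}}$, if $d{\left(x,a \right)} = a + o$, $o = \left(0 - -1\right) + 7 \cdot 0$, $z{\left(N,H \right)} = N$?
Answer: $\frac{182305198}{6716005} \approx 27.145$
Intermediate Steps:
$o = 1$ ($o = \left(0 + 1\right) + 0 = 1 + 0 = 1$)
$d{\left(x,a \right)} = 1 + a$ ($d{\left(x,a \right)} = a + 1 = 1 + a$)
$\frac{\left(-809\right) \left(-7\right)}{d{\left(z{\left(-12,-12 \right)},204 \right)}} - \frac{15709}{\left(-181\right)^{2}} = \frac{\left(-809\right) \left(-7\right)}{1 + 204} - \frac{15709}{\left(-181\right)^{2}} = \frac{5663}{205} - \frac{15709}{32761} = \frac{182305198}{6716005}$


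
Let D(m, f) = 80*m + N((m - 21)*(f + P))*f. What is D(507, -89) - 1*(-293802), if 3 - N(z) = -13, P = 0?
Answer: 332938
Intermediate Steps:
N(z) = 16 (N(z) = 3 - 1*(-13) = 3 + 13 = 16)
D(m, f) = 16*f + 80*m (D(m, f) = 80*m + 16*f = 16*f + 80*m)
D(507, -89) - 1*(-293802) = (16*(-89) + 80*507) - 1*(-293802) = (-1424 + 40560) + 293802 = 39136 + 293802 = 332938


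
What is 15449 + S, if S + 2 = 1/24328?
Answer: 375794617/24328 ≈ 15447.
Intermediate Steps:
S = -48655/24328 (S = -2 + 1/24328 = -48655/24328 ≈ -2.0000)
15449 + S = 15449 - 48655/24328 = 375794617/24328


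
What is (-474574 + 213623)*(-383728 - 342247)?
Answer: 189443902225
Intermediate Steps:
(-474574 + 213623)*(-383728 - 342247) = -260951*(-725975) = 189443902225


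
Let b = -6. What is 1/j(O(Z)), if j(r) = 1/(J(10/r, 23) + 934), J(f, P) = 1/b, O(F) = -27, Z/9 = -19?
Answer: 5603/6 ≈ 933.83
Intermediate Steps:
Z = -171 (Z = 9*(-19) = -171)
J(f, P) = -1/6 (J(f, P) = 1/(-6) = -1/6)
j(r) = 6/5603 (j(r) = 1/(-1/6 + 934) = 1/(5603/6) = 6/5603)
1/j(O(Z)) = 1/(6/5603) = 5603/6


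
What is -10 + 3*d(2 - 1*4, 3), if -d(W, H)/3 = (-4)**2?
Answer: -154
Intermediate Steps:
d(W, H) = -48 (d(W, H) = -3*(-4)**2 = -3*16 = -48)
-10 + 3*d(2 - 1*4, 3) = -10 + 3*(-48) = -10 - 144 = -154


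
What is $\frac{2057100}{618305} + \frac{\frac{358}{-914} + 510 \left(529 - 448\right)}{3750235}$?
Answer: $\frac{707449742526451}{211937319323095} \approx 3.338$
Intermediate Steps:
$\frac{2057100}{618305} + \frac{\frac{358}{-914} + 510 \left(529 - 448\right)}{3750235} = 2057100 \cdot \frac{1}{618305} + \left(358 \left(- \frac{1}{914}\right) + 510 \cdot 81\right) \frac{1}{3750235} = \frac{411420}{123661} + \left(- \frac{179}{457} + 41310\right) \frac{1}{3750235} = \frac{411420}{123661} + \frac{18878491}{457} \cdot \frac{1}{3750235} = \frac{411420}{123661} + \frac{18878491}{1713857395} = \frac{707449742526451}{211937319323095}$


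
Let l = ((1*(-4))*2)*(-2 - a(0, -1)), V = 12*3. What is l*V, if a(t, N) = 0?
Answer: 576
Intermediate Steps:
V = 36
l = 16 (l = ((1*(-4))*2)*(-2 - 1*0) = (-4*2)*(-2 + 0) = -8*(-2) = 16)
l*V = 16*36 = 576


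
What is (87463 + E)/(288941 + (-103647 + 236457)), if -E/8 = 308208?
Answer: -2378201/421751 ≈ -5.6389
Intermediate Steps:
E = -2465664 (E = -8*308208 = -2465664)
(87463 + E)/(288941 + (-103647 + 236457)) = (87463 - 2465664)/(288941 + (-103647 + 236457)) = -2378201/(288941 + 132810) = -2378201/421751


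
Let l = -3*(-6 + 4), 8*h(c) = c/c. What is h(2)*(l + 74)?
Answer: 10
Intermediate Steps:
h(c) = 1/8 (h(c) = (c/c)/8 = (1/8)*1 = 1/8)
l = 6 (l = -3*(-2) = 6)
h(2)*(l + 74) = (6 + 74)/8 = (1/8)*80 = 10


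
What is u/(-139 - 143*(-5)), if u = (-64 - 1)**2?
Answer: 4225/576 ≈ 7.3351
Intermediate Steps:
u = 4225 (u = (-65)**2 = 4225)
u/(-139 - 143*(-5)) = 4225/(-139 - 143*(-5)) = 4225/(-139 + 715) = 4225/576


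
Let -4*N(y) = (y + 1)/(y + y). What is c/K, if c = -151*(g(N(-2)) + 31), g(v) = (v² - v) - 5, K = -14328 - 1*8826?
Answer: 1007623/5927424 ≈ 0.16999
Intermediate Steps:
K = -23154 (K = -14328 - 8826 = -23154)
N(y) = -(1 + y)/(8*y) (N(y) = -(y + 1)/(4*(y + y)) = -(1 + y)/(4*(2*y)) = -(1 + y)*1/(2*y)/4 = -(1 + y)/(8*y))
g(v) = -5 + v² - v
c = -1007623/256 (c = -151*((-5 + ((⅛)*(-1 - 1*(-2))/(-2))² - (-1 - 1*(-2))/(8*(-2))) + 31) = -151*((-5 + ((⅛)*(-½)*(-1 + 2))² - (-1)*(-1 + 2)/(8*2)) + 31) = -151*((-5 + ((⅛)*(-½)*1)² - (-1)/(8*2)) + 31) = -151*((-5 + (-1/16)² - 1*(-1/16)) + 31) = -151*((-5 + 1/256 + 1/16) + 31) = -151*(-1263/256 + 31) = -151*6673/256 = -1007623/256 ≈ -3936.0)
c/K = -1007623/256/(-23154) = -1007623/256*(-1/23154) = 1007623/5927424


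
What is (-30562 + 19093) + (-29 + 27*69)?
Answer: -9635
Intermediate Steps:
(-30562 + 19093) + (-29 + 27*69) = -11469 + (-29 + 1863) = -11469 + 1834 = -9635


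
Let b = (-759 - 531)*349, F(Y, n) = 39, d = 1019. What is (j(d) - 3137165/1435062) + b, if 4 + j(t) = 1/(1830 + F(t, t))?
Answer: -134170970337135/298014542 ≈ -4.5022e+5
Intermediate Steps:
j(t) = -7475/1869 (j(t) = -4 + 1/(1830 + 39) = -4 + 1/1869 = -7475/1869)
b = -450210 (b = -1290*349 = -450210)
(j(d) - 3137165/1435062) + b = (-7475/1869 - 3137165/1435062) - 450210 = -1843383315/298014542 - 450210 = -134170970337135/298014542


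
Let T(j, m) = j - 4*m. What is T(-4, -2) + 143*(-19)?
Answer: -2713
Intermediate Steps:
T(-4, -2) + 143*(-19) = (-4 - 4*(-2)) + 143*(-19) = (-4 + 8) - 2717 = 4 - 2717 = -2713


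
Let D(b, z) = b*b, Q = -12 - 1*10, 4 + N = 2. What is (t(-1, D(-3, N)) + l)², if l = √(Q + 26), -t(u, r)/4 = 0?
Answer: 4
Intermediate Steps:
N = -2 (N = -4 + 2 = -2)
Q = -22 (Q = -12 - 10 = -22)
D(b, z) = b²
t(u, r) = 0 (t(u, r) = -4*0 = 0)
l = 2 (l = √(-22 + 26) = √4 = 2)
(t(-1, D(-3, N)) + l)² = (0 + 2)² = 2² = 4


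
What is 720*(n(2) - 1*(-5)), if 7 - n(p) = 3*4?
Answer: 0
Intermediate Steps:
n(p) = -5 (n(p) = 7 - 3*4 = 7 - 1*12 = 7 - 12 = -5)
720*(n(2) - 1*(-5)) = 720*(-5 - 1*(-5)) = 720*(-5 + 5) = 720*0 = 0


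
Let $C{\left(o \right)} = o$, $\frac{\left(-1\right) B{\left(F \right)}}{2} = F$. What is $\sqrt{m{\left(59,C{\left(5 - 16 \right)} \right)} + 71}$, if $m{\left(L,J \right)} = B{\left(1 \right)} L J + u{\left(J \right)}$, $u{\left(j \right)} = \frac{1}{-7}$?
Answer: $\frac{\sqrt{67074}}{7} \approx 36.998$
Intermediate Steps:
$u{\left(j \right)} = - \frac{1}{7}$
$B{\left(F \right)} = - 2 F$
$m{\left(L,J \right)} = - \frac{1}{7} - 2 J L$ ($m{\left(L,J \right)} = \left(-2\right) 1 L J - \frac{1}{7} = - 2 L J - \frac{1}{7} = - 2 J L - \frac{1}{7} = - \frac{1}{7} - 2 J L$)
$\sqrt{m{\left(59,C{\left(5 - 16 \right)} \right)} + 71} = \sqrt{\left(- \frac{1}{7} - 2 \left(5 - 16\right) 59\right) + 71} = \sqrt{\left(- \frac{1}{7} - \left(-22\right) 59\right) + 71} = \sqrt{\left(- \frac{1}{7} + 1298\right) + 71} = \sqrt{\frac{9085}{7} + 71} = \sqrt{\frac{9582}{7}} = \frac{\sqrt{67074}}{7}$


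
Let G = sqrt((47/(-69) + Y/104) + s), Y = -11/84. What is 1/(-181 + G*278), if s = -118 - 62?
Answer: -9091992/703078267949 - 278*I*sqrt(455907603606)/703078267949 ≈ -1.2932e-5 - 0.00026698*I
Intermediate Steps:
Y = -11/84 (Y = -11*1/84 = -11/84 ≈ -0.13095)
s = -180
G = I*sqrt(455907603606)/50232 (G = sqrt((47/(-69) - 11/84/104) - 180) = sqrt((47*(-1/69) - 11/84*1/104) - 180) = sqrt((-47/69 - 11/8736) - 180) = sqrt(-137117/200928 - 180) = sqrt(-36304157/200928) = I*sqrt(455907603606)/50232 ≈ 13.442*I)
1/(-181 + G*278) = 1/(-181 + (I*sqrt(455907603606)/50232)*278) = 1/(-181 + 139*I*sqrt(455907603606)/25116)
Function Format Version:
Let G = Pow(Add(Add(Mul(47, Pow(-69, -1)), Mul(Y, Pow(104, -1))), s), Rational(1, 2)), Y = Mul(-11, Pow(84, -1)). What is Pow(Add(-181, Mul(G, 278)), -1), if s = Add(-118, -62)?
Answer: Add(Rational(-9091992, 703078267949), Mul(Rational(-278, 703078267949), I, Pow(455907603606, Rational(1, 2)))) ≈ Add(-1.2932e-5, Mul(-0.00026698, I))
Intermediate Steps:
Y = Rational(-11, 84) (Y = Mul(-11, Rational(1, 84)) = Rational(-11, 84) ≈ -0.13095)
s = -180
G = Mul(Rational(1, 50232), I, Pow(455907603606, Rational(1, 2))) (G = Pow(Add(Add(Mul(47, Pow(-69, -1)), Mul(Rational(-11, 84), Pow(104, -1))), -180), Rational(1, 2)) = Pow(Add(Add(Mul(47, Rational(-1, 69)), Mul(Rational(-11, 84), Rational(1, 104))), -180), Rational(1, 2)) = Pow(Add(Add(Rational(-47, 69), Rational(-11, 8736)), -180), Rational(1, 2)) = Pow(Add(Rational(-137117, 200928), -180), Rational(1, 2)) = Pow(Rational(-36304157, 200928), Rational(1, 2)) = Mul(Rational(1, 50232), I, Pow(455907603606, Rational(1, 2))) ≈ Mul(13.442, I))
Pow(Add(-181, Mul(G, 278)), -1) = Pow(Add(-181, Mul(Mul(Rational(1, 50232), I, Pow(455907603606, Rational(1, 2))), 278)), -1) = Pow(Add(-181, Mul(Rational(139, 25116), I, Pow(455907603606, Rational(1, 2)))), -1)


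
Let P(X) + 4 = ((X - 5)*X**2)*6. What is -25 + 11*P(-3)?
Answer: -4821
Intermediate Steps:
P(X) = -4 + 6*X**2*(-5 + X) (P(X) = -4 + ((X - 5)*X**2)*6 = -4 + ((-5 + X)*X**2)*6 = -4 + (X**2*(-5 + X))*6 = -4 + 6*X**2*(-5 + X))
-25 + 11*P(-3) = -25 + 11*(-4 - 30*(-3)**2 + 6*(-3)**3) = -25 + 11*(-4 - 30*9 + 6*(-27)) = -25 + 11*(-4 - 270 - 162) = -25 + 11*(-436) = -25 - 4796 = -4821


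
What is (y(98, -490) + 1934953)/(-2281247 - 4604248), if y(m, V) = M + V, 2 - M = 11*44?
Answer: -1933981/6885495 ≈ -0.28088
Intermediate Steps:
M = -482 (M = 2 - 11*44 = 2 - 1*484 = 2 - 484 = -482)
y(m, V) = -482 + V
(y(98, -490) + 1934953)/(-2281247 - 4604248) = ((-482 - 490) + 1934953)/(-2281247 - 4604248) = (-972 + 1934953)/(-6885495) = 1933981*(-1/6885495) = -1933981/6885495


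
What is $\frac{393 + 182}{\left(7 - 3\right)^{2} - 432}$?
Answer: $- \frac{575}{416} \approx -1.3822$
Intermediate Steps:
$\frac{393 + 182}{\left(7 - 3\right)^{2} - 432} = \frac{575}{4^{2} - 432} = \frac{575}{16 - 432} = \frac{575}{-416} = 575 \left(- \frac{1}{416}\right) = - \frac{575}{416}$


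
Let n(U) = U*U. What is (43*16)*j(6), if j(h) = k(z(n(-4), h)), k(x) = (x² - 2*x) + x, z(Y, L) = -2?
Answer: 4128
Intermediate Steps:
n(U) = U²
k(x) = x² - x
j(h) = 6 (j(h) = -2*(-1 - 2) = -2*(-3) = 6)
(43*16)*j(6) = (43*16)*6 = 688*6 = 4128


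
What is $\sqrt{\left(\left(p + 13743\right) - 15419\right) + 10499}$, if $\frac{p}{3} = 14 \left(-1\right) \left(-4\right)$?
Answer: $9 \sqrt{111} \approx 94.821$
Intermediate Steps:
$p = 168$ ($p = 3 \cdot 14 \left(-1\right) \left(-4\right) = 3 \left(\left(-14\right) \left(-4\right)\right) = 3 \cdot 56 = 168$)
$\sqrt{\left(\left(p + 13743\right) - 15419\right) + 10499} = \sqrt{\left(\left(168 + 13743\right) - 15419\right) + 10499} = \sqrt{\left(13911 - 15419\right) + 10499} = \sqrt{-1508 + 10499} = \sqrt{8991} = 9 \sqrt{111}$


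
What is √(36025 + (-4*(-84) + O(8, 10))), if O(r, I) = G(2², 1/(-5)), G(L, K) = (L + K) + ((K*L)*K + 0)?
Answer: 2*√227281/5 ≈ 190.70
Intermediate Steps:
G(L, K) = K + L + L*K² (G(L, K) = (K + L) + (L*K² + 0) = (K + L) + L*K² = K + L + L*K²)
O(r, I) = 99/25 (O(r, I) = 1/(-5) + 2² + 2²*(1/(-5))² = -⅕ + 4 + 4*(-⅕)² = -⅕ + 4 + 4*(1/25) = -⅕ + 4 + 4/25 = 99/25)
√(36025 + (-4*(-84) + O(8, 10))) = √(36025 + (-4*(-84) + 99/25)) = √(36025 + (336 + 99/25)) = √(36025 + 8499/25) = √(909124/25) = 2*√227281/5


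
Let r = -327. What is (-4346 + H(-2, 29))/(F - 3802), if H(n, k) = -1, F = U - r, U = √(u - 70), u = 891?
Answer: 2157975/1724972 + 621*√821/1724972 ≈ 1.2613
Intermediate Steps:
U = √821 (U = √(891 - 70) = √821 ≈ 28.653)
F = 327 + √821 (F = √821 - 1*(-327) = √821 + 327 = 327 + √821 ≈ 355.65)
(-4346 + H(-2, 29))/(F - 3802) = (-4346 - 1)/((327 + √821) - 3802) = -4347/(-3475 + √821)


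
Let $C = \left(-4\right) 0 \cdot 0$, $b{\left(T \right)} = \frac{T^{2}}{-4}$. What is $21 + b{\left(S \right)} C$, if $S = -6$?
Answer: $21$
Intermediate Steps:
$b{\left(T \right)} = - \frac{T^{2}}{4}$ ($b{\left(T \right)} = T^{2} \left(- \frac{1}{4}\right) = - \frac{T^{2}}{4}$)
$C = 0$ ($C = 0 \cdot 0 = 0$)
$21 + b{\left(S \right)} C = 21 + - \frac{\left(-6\right)^{2}}{4} \cdot 0 = 21 + \left(- \frac{1}{4}\right) 36 \cdot 0 = 21 - 0 = 21 + 0 = 21$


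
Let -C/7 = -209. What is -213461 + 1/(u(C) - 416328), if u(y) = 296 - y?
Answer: -89118900196/417495 ≈ -2.1346e+5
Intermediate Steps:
C = 1463 (C = -7*(-209) = 1463)
-213461 + 1/(u(C) - 416328) = -213461 + 1/((296 - 1*1463) - 416328) = -213461 + 1/((296 - 1463) - 416328) = -213461 + 1/(-1167 - 416328) = -213461 + 1/(-417495) = -213461 - 1/417495 = -89118900196/417495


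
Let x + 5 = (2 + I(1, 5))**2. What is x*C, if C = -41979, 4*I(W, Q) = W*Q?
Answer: -3736131/16 ≈ -2.3351e+5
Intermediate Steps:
I(W, Q) = Q*W/4 (I(W, Q) = (W*Q)/4 = (Q*W)/4 = Q*W/4)
x = 89/16 (x = -5 + (2 + (1/4)*5*1)**2 = -5 + (2 + 5/4)**2 = -5 + (13/4)**2 = -5 + 169/16 = 89/16 ≈ 5.5625)
x*C = (89/16)*(-41979) = -3736131/16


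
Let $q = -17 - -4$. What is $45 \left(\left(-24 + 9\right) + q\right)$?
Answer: $-1260$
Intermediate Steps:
$q = -13$ ($q = -17 + 4 = -13$)
$45 \left(\left(-24 + 9\right) + q\right) = 45 \left(\left(-24 + 9\right) - 13\right) = 45 \left(-15 - 13\right) = 45 \left(-28\right) = -1260$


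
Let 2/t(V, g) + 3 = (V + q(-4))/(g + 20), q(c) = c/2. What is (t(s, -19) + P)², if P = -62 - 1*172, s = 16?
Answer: 6615184/121 ≈ 54671.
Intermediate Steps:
q(c) = c/2 (q(c) = c*(½) = c/2)
t(V, g) = 2/(-3 + (-2 + V)/(20 + g)) (t(V, g) = 2/(-3 + (V + (½)*(-4))/(g + 20)) = 2/(-3 + (V - 2)/(20 + g)) = 2/(-3 + (-2 + V)/(20 + g)))
P = -234 (P = -62 - 172 = -234)
(t(s, -19) + P)² = (2*(-20 - 1*(-19))/(62 - 1*16 + 3*(-19)) - 234)² = (2*(-20 + 19)/(62 - 16 - 57) - 234)² = (2*(-1)/(-11) - 234)² = (2*(-1/11)*(-1) - 234)² = (2/11 - 234)² = (-2572/11)² = 6615184/121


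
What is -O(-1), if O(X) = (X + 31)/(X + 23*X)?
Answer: 5/4 ≈ 1.2500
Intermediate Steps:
O(X) = (31 + X)/(24*X) (O(X) = (31 + X)/((24*X)) = (31 + X)*(1/(24*X)) = (31 + X)/(24*X))
-O(-1) = -(31 - 1)/(24*(-1)) = -(-1)*30/24 = -1*(-5/4) = 5/4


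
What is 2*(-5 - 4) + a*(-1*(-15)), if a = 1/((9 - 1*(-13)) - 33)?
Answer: -213/11 ≈ -19.364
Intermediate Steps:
a = -1/11 (a = 1/((9 + 13) - 33) = 1/(22 - 33) = 1/(-11) = -1/11 ≈ -0.090909)
2*(-5 - 4) + a*(-1*(-15)) = 2*(-5 - 4) - (-1)*(-15)/11 = 2*(-9) - 1/11*15 = -18 - 15/11 = -213/11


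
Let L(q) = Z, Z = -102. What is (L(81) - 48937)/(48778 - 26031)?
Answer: -49039/22747 ≈ -2.1558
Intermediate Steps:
L(q) = -102
(L(81) - 48937)/(48778 - 26031) = (-102 - 48937)/(48778 - 26031) = -49039/22747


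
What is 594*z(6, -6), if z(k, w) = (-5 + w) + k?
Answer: -2970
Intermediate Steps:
z(k, w) = -5 + k + w
594*z(6, -6) = 594*(-5 + 6 - 6) = 594*(-5) = -2970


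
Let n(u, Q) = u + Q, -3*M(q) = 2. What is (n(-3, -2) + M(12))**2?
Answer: 289/9 ≈ 32.111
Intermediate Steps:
M(q) = -2/3 (M(q) = -1/3*2 = -2/3)
n(u, Q) = Q + u
(n(-3, -2) + M(12))**2 = ((-2 - 3) - 2/3)**2 = (-5 - 2/3)**2 = (-17/3)**2 = 289/9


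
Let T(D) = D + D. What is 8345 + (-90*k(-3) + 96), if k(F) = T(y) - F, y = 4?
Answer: 7451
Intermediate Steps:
T(D) = 2*D
k(F) = 8 - F (k(F) = 2*4 - F = 8 - F)
8345 + (-90*k(-3) + 96) = 8345 + (-90*(8 - 1*(-3)) + 96) = 8345 + (-90*(8 + 3) + 96) = 8345 + (-90*11 + 96) = 8345 + (-990 + 96) = 8345 - 894 = 7451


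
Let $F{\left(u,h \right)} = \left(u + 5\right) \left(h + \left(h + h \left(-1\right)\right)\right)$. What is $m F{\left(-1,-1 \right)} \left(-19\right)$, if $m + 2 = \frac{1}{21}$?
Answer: $- \frac{3116}{21} \approx -148.38$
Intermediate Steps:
$F{\left(u,h \right)} = h \left(5 + u\right)$ ($F{\left(u,h \right)} = \left(5 + u\right) \left(h + \left(h - h\right)\right) = \left(5 + u\right) \left(h + 0\right) = \left(5 + u\right) h = h \left(5 + u\right)$)
$m = - \frac{41}{21}$ ($m = -2 + \frac{1}{21} = - \frac{41}{21} \approx -1.9524$)
$m F{\left(-1,-1 \right)} \left(-19\right) = - \frac{41 \left(- (5 - 1)\right)}{21} \left(-19\right) = - \frac{41 \left(\left(-1\right) 4\right)}{21} \left(-19\right) = \left(- \frac{41}{21}\right) \left(-4\right) \left(-19\right) = \frac{164}{21} \left(-19\right) = - \frac{3116}{21}$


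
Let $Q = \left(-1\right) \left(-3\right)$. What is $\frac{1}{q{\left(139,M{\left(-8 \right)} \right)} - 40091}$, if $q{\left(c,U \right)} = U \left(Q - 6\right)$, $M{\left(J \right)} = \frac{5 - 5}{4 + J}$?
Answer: $- \frac{1}{40091} \approx -2.4943 \cdot 10^{-5}$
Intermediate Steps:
$Q = 3$
$M{\left(J \right)} = 0$ ($M{\left(J \right)} = \frac{0}{4 + J} = 0$)
$q{\left(c,U \right)} = - 3 U$ ($q{\left(c,U \right)} = U \left(3 - 6\right) = U \left(-3\right) = - 3 U$)
$\frac{1}{q{\left(139,M{\left(-8 \right)} \right)} - 40091} = \frac{1}{\left(-3\right) 0 - 40091} = \frac{1}{0 - 40091} = \frac{1}{-40091} = - \frac{1}{40091}$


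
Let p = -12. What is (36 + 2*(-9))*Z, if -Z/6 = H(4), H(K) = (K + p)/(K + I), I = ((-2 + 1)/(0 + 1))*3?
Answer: 864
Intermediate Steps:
I = -3 (I = -1/1*3 = -1*1*3 = -1*3 = -3)
H(K) = (-12 + K)/(-3 + K) (H(K) = (K - 12)/(K - 3) = (-12 + K)/(-3 + K))
Z = 48 (Z = -6*(-12 + 4)/(-3 + 4) = -6*(-8)/1 = -6*(-8) = 48)
(36 + 2*(-9))*Z = (36 + 2*(-9))*48 = (36 - 18)*48 = 18*48 = 864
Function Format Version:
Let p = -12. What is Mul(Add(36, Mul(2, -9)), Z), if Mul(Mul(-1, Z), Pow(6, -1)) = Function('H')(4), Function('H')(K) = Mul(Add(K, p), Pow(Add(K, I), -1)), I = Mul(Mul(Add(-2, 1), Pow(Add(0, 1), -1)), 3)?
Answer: 864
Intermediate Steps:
I = -3 (I = Mul(Mul(-1, Pow(1, -1)), 3) = Mul(Mul(-1, 1), 3) = Mul(-1, 3) = -3)
Function('H')(K) = Mul(Pow(Add(-3, K), -1), Add(-12, K)) (Function('H')(K) = Mul(Add(K, -12), Pow(Add(K, -3), -1)) = Mul(Add(-12, K), Pow(Add(-3, K), -1)) = Mul(Pow(Add(-3, K), -1), Add(-12, K)))
Z = 48 (Z = Mul(-6, Mul(Pow(Add(-3, 4), -1), Add(-12, 4))) = Mul(-6, Mul(Pow(1, -1), -8)) = Mul(-6, Mul(1, -8)) = Mul(-6, -8) = 48)
Mul(Add(36, Mul(2, -9)), Z) = Mul(Add(36, Mul(2, -9)), 48) = Mul(Add(36, -18), 48) = Mul(18, 48) = 864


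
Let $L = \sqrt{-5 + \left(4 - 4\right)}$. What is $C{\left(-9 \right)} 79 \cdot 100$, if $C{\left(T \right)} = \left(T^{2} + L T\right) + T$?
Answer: $568800 - 71100 i \sqrt{5} \approx 5.688 \cdot 10^{5} - 1.5898 \cdot 10^{5} i$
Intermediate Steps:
$L = i \sqrt{5}$ ($L = \sqrt{-5 + \left(4 - 4\right)} = \sqrt{-5 + 0} = \sqrt{-5} = i \sqrt{5} \approx 2.2361 i$)
$C{\left(T \right)} = T + T^{2} + i T \sqrt{5}$ ($C{\left(T \right)} = \left(T^{2} + i \sqrt{5} T\right) + T = \left(T^{2} + i T \sqrt{5}\right) + T = T + T^{2} + i T \sqrt{5}$)
$C{\left(-9 \right)} 79 \cdot 100 = - 9 \left(1 - 9 + i \sqrt{5}\right) 79 \cdot 100 = - 9 \left(-8 + i \sqrt{5}\right) 79 \cdot 100 = \left(72 - 9 i \sqrt{5}\right) 79 \cdot 100 = \left(5688 - 711 i \sqrt{5}\right) 100 = 568800 - 71100 i \sqrt{5}$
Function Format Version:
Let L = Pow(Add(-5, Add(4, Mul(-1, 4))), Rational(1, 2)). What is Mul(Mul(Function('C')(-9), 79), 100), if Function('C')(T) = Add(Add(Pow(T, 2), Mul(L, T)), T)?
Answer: Add(568800, Mul(-71100, I, Pow(5, Rational(1, 2)))) ≈ Add(5.6880e+5, Mul(-1.5898e+5, I))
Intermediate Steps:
L = Mul(I, Pow(5, Rational(1, 2))) (L = Pow(Add(-5, Add(4, -4)), Rational(1, 2)) = Pow(Add(-5, 0), Rational(1, 2)) = Pow(-5, Rational(1, 2)) = Mul(I, Pow(5, Rational(1, 2))) ≈ Mul(2.2361, I))
Function('C')(T) = Add(T, Pow(T, 2), Mul(I, T, Pow(5, Rational(1, 2)))) (Function('C')(T) = Add(Add(Pow(T, 2), Mul(Mul(I, Pow(5, Rational(1, 2))), T)), T) = Add(Add(Pow(T, 2), Mul(I, T, Pow(5, Rational(1, 2)))), T) = Add(T, Pow(T, 2), Mul(I, T, Pow(5, Rational(1, 2)))))
Mul(Mul(Function('C')(-9), 79), 100) = Mul(Mul(Mul(-9, Add(1, -9, Mul(I, Pow(5, Rational(1, 2))))), 79), 100) = Mul(Mul(Mul(-9, Add(-8, Mul(I, Pow(5, Rational(1, 2))))), 79), 100) = Mul(Mul(Add(72, Mul(-9, I, Pow(5, Rational(1, 2)))), 79), 100) = Mul(Add(5688, Mul(-711, I, Pow(5, Rational(1, 2)))), 100) = Add(568800, Mul(-71100, I, Pow(5, Rational(1, 2))))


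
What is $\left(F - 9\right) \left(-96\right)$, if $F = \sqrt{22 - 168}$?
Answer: $864 - 96 i \sqrt{146} \approx 864.0 - 1160.0 i$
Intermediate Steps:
$F = i \sqrt{146}$ ($F = \sqrt{-146} = i \sqrt{146} \approx 12.083 i$)
$\left(F - 9\right) \left(-96\right) = \left(i \sqrt{146} - 9\right) \left(-96\right) = \left(-9 + i \sqrt{146}\right) \left(-96\right) = 864 - 96 i \sqrt{146}$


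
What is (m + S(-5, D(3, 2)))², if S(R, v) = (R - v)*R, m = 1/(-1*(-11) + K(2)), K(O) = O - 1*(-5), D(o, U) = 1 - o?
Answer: 73441/324 ≈ 226.67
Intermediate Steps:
K(O) = 5 + O (K(O) = O + 5 = 5 + O)
m = 1/18 (m = 1/(-1*(-11) + (5 + 2)) = 1/(11 + 7) = 1/18 ≈ 0.055556)
S(R, v) = R*(R - v)
(m + S(-5, D(3, 2)))² = (1/18 - 5*(-5 - (1 - 1*3)))² = (1/18 - 5*(-5 - (1 - 3)))² = (1/18 - 5*(-5 - 1*(-2)))² = (1/18 - 5*(-5 + 2))² = (1/18 - 5*(-3))² = (1/18 + 15)² = (271/18)² = 73441/324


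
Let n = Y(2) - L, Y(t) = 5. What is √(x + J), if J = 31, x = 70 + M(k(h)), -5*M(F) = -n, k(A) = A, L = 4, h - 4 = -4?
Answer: √2530/5 ≈ 10.060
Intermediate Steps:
h = 0 (h = 4 - 4 = 0)
n = 1 (n = 5 - 1*4 = 5 - 4 = 1)
M(F) = ⅕ (M(F) = -(-1)/5 = -⅕*(-1) = ⅕)
x = 351/5 (x = 70 + ⅕ = 351/5 ≈ 70.200)
√(x + J) = √(351/5 + 31) = √(506/5) = √2530/5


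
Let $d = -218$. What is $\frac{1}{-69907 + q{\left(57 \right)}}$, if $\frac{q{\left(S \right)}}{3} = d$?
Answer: $- \frac{1}{70561} \approx -1.4172 \cdot 10^{-5}$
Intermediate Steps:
$q{\left(S \right)} = -654$ ($q{\left(S \right)} = 3 \left(-218\right) = -654$)
$\frac{1}{-69907 + q{\left(57 \right)}} = \frac{1}{-69907 - 654} = \frac{1}{-70561} = - \frac{1}{70561}$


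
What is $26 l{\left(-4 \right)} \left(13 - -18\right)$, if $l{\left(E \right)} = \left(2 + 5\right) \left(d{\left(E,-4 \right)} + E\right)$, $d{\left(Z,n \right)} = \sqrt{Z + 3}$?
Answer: $-22568 + 5642 i \approx -22568.0 + 5642.0 i$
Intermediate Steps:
$d{\left(Z,n \right)} = \sqrt{3 + Z}$
$l{\left(E \right)} = 7 E + 7 \sqrt{3 + E}$ ($l{\left(E \right)} = \left(2 + 5\right) \left(\sqrt{3 + E} + E\right) = 7 \left(E + \sqrt{3 + E}\right) = 7 E + 7 \sqrt{3 + E}$)
$26 l{\left(-4 \right)} \left(13 - -18\right) = 26 \left(7 \left(-4\right) + 7 \sqrt{3 - 4}\right) \left(13 - -18\right) = 26 \left(-28 + 7 \sqrt{-1}\right) \left(13 + 18\right) = 26 \left(-28 + 7 i\right) 31 = \left(-728 + 182 i\right) 31 = -22568 + 5642 i$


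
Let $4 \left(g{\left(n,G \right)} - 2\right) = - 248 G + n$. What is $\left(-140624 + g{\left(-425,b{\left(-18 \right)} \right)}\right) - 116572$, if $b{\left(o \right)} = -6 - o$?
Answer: $- \frac{1032177}{4} \approx -2.5804 \cdot 10^{5}$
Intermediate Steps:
$g{\left(n,G \right)} = 2 - 62 G + \frac{n}{4}$ ($g{\left(n,G \right)} = 2 + \frac{- 248 G + n}{4} = 2 + \frac{n - 248 G}{4} = 2 - \left(62 G - \frac{n}{4}\right) = 2 - 62 G + \frac{n}{4}$)
$\left(-140624 + g{\left(-425,b{\left(-18 \right)} \right)}\right) - 116572 = \left(-140624 + \left(2 - 62 \left(-6 - -18\right) + \frac{1}{4} \left(-425\right)\right)\right) - 116572 = \left(-140624 - \left(\frac{417}{4} + 62 \left(-6 + 18\right)\right)\right) - 116572 = \left(-140624 - \frac{3393}{4}\right) - 116572 = - \frac{565889}{4} - 116572 = - \frac{1032177}{4}$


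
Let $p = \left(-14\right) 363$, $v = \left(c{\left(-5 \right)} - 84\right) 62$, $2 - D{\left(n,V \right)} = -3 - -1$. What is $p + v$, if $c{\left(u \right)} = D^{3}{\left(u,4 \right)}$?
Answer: $-6322$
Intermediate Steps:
$D{\left(n,V \right)} = 4$ ($D{\left(n,V \right)} = 2 - \left(-3 - -1\right) = 2 - \left(-3 + 1\right) = 2 - -2 = 2 + 2 = 4$)
$c{\left(u \right)} = 64$ ($c{\left(u \right)} = 4^{3} = 64$)
$v = -1240$ ($v = \left(64 - 84\right) 62 = \left(-20\right) 62 = -1240$)
$p = -5082$
$p + v = -5082 - 1240 = -6322$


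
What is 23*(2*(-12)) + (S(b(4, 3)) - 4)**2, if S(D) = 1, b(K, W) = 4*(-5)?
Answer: -543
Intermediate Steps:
b(K, W) = -20
23*(2*(-12)) + (S(b(4, 3)) - 4)**2 = 23*(2*(-12)) + (1 - 4)**2 = 23*(-24) + (-3)**2 = -552 + 9 = -543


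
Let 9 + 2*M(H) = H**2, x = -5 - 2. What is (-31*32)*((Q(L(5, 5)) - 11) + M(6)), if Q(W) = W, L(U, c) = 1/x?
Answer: -16368/7 ≈ -2338.3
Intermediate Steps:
x = -7
L(U, c) = -1/7 (L(U, c) = 1/(-7) = -1/7)
M(H) = -9/2 + H**2/2
(-31*32)*((Q(L(5, 5)) - 11) + M(6)) = (-31*32)*((-1/7 - 11) + (-9/2 + (1/2)*6**2)) = -992*(-78/7 + (-9/2 + (1/2)*36)) = -992*(-78/7 + (-9/2 + 18)) = -992*(-78/7 + 27/2) = -992*33/14 = -16368/7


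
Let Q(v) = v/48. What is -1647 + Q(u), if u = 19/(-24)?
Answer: -1897363/1152 ≈ -1647.0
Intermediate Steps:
u = -19/24 (u = 19*(-1/24) = -19/24 ≈ -0.79167)
Q(v) = v/48 (Q(v) = v*(1/48) = v/48)
-1647 + Q(u) = -1647 + (1/48)*(-19/24) = -1647 - 19/1152 = -1897363/1152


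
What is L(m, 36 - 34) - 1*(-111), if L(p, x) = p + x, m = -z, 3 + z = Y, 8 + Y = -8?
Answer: 132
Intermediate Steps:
Y = -16 (Y = -8 - 8 = -16)
z = -19 (z = -3 - 16 = -19)
m = 19 (m = -1*(-19) = 19)
L(m, 36 - 34) - 1*(-111) = (19 + (36 - 34)) - 1*(-111) = (19 + 2) + 111 = 21 + 111 = 132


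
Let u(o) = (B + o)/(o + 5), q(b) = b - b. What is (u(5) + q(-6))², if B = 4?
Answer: 81/100 ≈ 0.81000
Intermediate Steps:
q(b) = 0
u(o) = (4 + o)/(5 + o) (u(o) = (4 + o)/(o + 5) = (4 + o)/(5 + o))
(u(5) + q(-6))² = ((4 + 5)/(5 + 5) + 0)² = (9/10 + 0)² = (9/10)² = 81/100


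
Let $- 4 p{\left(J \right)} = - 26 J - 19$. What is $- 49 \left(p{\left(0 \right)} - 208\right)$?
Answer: $\frac{39837}{4} \approx 9959.3$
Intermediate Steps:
$p{\left(J \right)} = \frac{19}{4} + \frac{13 J}{2}$ ($p{\left(J \right)} = - \frac{- 26 J - 19}{4} = - \frac{-19 - 26 J}{4} = \frac{19}{4} + \frac{13 J}{2}$)
$- 49 \left(p{\left(0 \right)} - 208\right) = - 49 \left(\left(\frac{19}{4} + \frac{13}{2} \cdot 0\right) - 208\right) = - 49 \left(\left(\frac{19}{4} + 0\right) - 208\right) = - 49 \left(\frac{19}{4} - 208\right) = \left(-49\right) \left(- \frac{813}{4}\right) = \frac{39837}{4}$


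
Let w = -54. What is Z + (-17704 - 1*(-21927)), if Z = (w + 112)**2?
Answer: 7587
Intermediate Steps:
Z = 3364 (Z = (-54 + 112)**2 = 58**2 = 3364)
Z + (-17704 - 1*(-21927)) = 3364 + (-17704 - 1*(-21927)) = 3364 + (-17704 + 21927) = 3364 + 4223 = 7587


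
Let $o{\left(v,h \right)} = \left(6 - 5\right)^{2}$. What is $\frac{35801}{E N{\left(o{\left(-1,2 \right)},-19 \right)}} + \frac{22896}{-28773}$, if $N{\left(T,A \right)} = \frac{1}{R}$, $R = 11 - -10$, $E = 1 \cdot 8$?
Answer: $\frac{2403551385}{25576} \approx 93977.0$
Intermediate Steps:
$o{\left(v,h \right)} = 1$ ($o{\left(v,h \right)} = 1^{2} = 1$)
$E = 8$
$R = 21$ ($R = 11 + 10 = 21$)
$N{\left(T,A \right)} = \frac{1}{21}$
$\frac{35801}{E N{\left(o{\left(-1,2 \right)},-19 \right)}} + \frac{22896}{-28773} = \frac{35801}{8 \cdot \frac{1}{21}} + \frac{22896}{-28773} = \frac{35801}{\frac{8}{21}} + 22896 \left(- \frac{1}{28773}\right) = 35801 \cdot \frac{21}{8} - \frac{2544}{3197} = \frac{751821}{8} - \frac{2544}{3197} = \frac{2403551385}{25576}$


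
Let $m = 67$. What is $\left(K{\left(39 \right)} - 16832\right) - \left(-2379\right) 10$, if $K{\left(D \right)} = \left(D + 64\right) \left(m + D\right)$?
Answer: $17876$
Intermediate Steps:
$K{\left(D \right)} = \left(64 + D\right) \left(67 + D\right)$ ($K{\left(D \right)} = \left(D + 64\right) \left(67 + D\right) = \left(64 + D\right) \left(67 + D\right)$)
$\left(K{\left(39 \right)} - 16832\right) - \left(-2379\right) 10 = \left(\left(4288 + 39^{2} + 131 \cdot 39\right) - 16832\right) - \left(-2379\right) 10 = \left(\left(4288 + 1521 + 5109\right) - 16832\right) - -23790 = \left(10918 - 16832\right) + 23790 = -5914 + 23790 = 17876$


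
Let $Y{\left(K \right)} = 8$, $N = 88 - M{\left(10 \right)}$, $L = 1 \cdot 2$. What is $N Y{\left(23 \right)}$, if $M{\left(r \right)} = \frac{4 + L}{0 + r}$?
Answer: $\frac{3496}{5} \approx 699.2$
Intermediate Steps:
$L = 2$
$M{\left(r \right)} = \frac{6}{r}$ ($M{\left(r \right)} = \frac{4 + 2}{0 + r} = \frac{6}{r}$)
$N = \frac{437}{5}$ ($N = 88 - \frac{6}{10} = 88 - 6 \cdot \frac{1}{10} = 88 - \frac{3}{5} = \frac{437}{5} \approx 87.4$)
$N Y{\left(23 \right)} = \frac{437}{5} \cdot 8 = \frac{3496}{5}$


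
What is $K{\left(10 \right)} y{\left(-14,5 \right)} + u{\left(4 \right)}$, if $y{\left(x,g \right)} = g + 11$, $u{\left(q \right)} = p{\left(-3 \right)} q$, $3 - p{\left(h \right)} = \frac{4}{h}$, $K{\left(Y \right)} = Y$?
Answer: $\frac{532}{3} \approx 177.33$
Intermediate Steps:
$p{\left(h \right)} = 3 - \frac{4}{h}$
$u{\left(q \right)} = \frac{13 q}{3}$ ($u{\left(q \right)} = \left(3 - \frac{4}{-3}\right) q = \left(3 - - \frac{4}{3}\right) q = \left(3 + \frac{4}{3}\right) q = \frac{13 q}{3}$)
$y{\left(x,g \right)} = 11 + g$
$K{\left(10 \right)} y{\left(-14,5 \right)} + u{\left(4 \right)} = 10 \left(11 + 5\right) + \frac{13}{3} \cdot 4 = 10 \cdot 16 + \frac{52}{3} = 160 + \frac{52}{3} = \frac{532}{3}$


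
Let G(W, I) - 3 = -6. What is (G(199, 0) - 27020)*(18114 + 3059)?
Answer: -572157979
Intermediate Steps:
G(W, I) = -3 (G(W, I) = 3 - 6 = -3)
(G(199, 0) - 27020)*(18114 + 3059) = (-3 - 27020)*(18114 + 3059) = -27023*21173 = -572157979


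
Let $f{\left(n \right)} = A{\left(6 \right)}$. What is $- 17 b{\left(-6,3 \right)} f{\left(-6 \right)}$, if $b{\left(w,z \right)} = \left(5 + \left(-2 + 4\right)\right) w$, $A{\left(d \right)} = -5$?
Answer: $-3570$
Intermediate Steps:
$b{\left(w,z \right)} = 7 w$ ($b{\left(w,z \right)} = \left(5 + 2\right) w = 7 w$)
$f{\left(n \right)} = -5$
$- 17 b{\left(-6,3 \right)} f{\left(-6 \right)} = - 17 \cdot 7 \left(-6\right) \left(-5\right) = \left(-17\right) \left(-42\right) \left(-5\right) = 714 \left(-5\right) = -3570$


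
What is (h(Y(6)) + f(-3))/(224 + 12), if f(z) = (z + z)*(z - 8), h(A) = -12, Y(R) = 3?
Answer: 27/118 ≈ 0.22881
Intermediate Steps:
f(z) = 2*z*(-8 + z) (f(z) = (2*z)*(-8 + z) = 2*z*(-8 + z))
(h(Y(6)) + f(-3))/(224 + 12) = (-12 + 2*(-3)*(-8 - 3))/(224 + 12) = (-12 + 2*(-3)*(-11))/236 = (-12 + 66)*(1/236) = 54*(1/236) = 27/118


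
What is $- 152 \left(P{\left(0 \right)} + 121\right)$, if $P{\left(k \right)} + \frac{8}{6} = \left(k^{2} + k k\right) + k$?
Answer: $- \frac{54568}{3} \approx -18189.0$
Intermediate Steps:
$P{\left(k \right)} = - \frac{4}{3} + k + 2 k^{2}$ ($P{\left(k \right)} = - \frac{4}{3} + \left(\left(k^{2} + k k\right) + k\right) = - \frac{4}{3} + \left(\left(k^{2} + k^{2}\right) + k\right) = - \frac{4}{3} + \left(2 k^{2} + k\right) = - \frac{4}{3} + \left(k + 2 k^{2}\right) = - \frac{4}{3} + k + 2 k^{2}$)
$- 152 \left(P{\left(0 \right)} + 121\right) = - 152 \left(\left(- \frac{4}{3} + 0 + 2 \cdot 0^{2}\right) + 121\right) = - 152 \left(\left(- \frac{4}{3} + 0 + 2 \cdot 0\right) + 121\right) = - 152 \left(\left(- \frac{4}{3} + 0 + 0\right) + 121\right) = - 152 \left(- \frac{4}{3} + 121\right) = \left(-152\right) \frac{359}{3} = - \frac{54568}{3}$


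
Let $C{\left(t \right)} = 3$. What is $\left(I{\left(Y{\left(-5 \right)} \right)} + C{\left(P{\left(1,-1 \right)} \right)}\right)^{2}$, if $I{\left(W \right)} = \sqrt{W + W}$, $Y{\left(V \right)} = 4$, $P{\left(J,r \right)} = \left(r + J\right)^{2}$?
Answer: $17 + 12 \sqrt{2} \approx 33.971$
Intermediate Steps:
$P{\left(J,r \right)} = \left(J + r\right)^{2}$
$I{\left(W \right)} = \sqrt{2} \sqrt{W}$ ($I{\left(W \right)} = \sqrt{2 W} = \sqrt{2} \sqrt{W}$)
$\left(I{\left(Y{\left(-5 \right)} \right)} + C{\left(P{\left(1,-1 \right)} \right)}\right)^{2} = \left(\sqrt{2} \sqrt{4} + 3\right)^{2} = \left(\sqrt{2} \cdot 2 + 3\right)^{2} = \left(2 \sqrt{2} + 3\right)^{2} = \left(3 + 2 \sqrt{2}\right)^{2}$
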